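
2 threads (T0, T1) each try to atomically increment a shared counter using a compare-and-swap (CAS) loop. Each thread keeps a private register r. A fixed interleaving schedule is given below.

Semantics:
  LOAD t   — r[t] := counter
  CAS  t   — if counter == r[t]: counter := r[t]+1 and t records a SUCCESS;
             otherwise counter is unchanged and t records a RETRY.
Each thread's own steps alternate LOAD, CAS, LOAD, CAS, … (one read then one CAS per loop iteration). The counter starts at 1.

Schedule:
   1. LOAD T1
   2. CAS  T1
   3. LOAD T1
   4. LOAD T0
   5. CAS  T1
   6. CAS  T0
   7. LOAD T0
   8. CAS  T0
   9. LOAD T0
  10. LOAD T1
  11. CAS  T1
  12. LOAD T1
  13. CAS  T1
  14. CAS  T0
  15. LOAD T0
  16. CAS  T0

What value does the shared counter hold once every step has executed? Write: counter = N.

   1) LOAD T1:  M=1  r_T1=1
   2) CAS  T1:  M=2  r_T1=1 ✓
   3) LOAD T1:  M=2  r_T1=2
   4) LOAD T0:  M=2  r_T0=2
   5) CAS  T1:  M=3  r_T1=2 ✓
   6) CAS  T0:  M=3  r_T0=2 ✗
   7) LOAD T0:  M=3  r_T0=3
   8) CAS  T0:  M=4  r_T0=3 ✓
   9) LOAD T0:  M=4  r_T0=4
  10) LOAD T1:  M=4  r_T1=4
  11) CAS  T1:  M=5  r_T1=4 ✓
  12) LOAD T1:  M=5  r_T1=5
  13) CAS  T1:  M=6  r_T1=5 ✓
  14) CAS  T0:  M=6  r_T0=4 ✗
  15) LOAD T0:  M=6  r_T0=6
  16) CAS  T0:  M=7  r_T0=6 ✓

counter = 7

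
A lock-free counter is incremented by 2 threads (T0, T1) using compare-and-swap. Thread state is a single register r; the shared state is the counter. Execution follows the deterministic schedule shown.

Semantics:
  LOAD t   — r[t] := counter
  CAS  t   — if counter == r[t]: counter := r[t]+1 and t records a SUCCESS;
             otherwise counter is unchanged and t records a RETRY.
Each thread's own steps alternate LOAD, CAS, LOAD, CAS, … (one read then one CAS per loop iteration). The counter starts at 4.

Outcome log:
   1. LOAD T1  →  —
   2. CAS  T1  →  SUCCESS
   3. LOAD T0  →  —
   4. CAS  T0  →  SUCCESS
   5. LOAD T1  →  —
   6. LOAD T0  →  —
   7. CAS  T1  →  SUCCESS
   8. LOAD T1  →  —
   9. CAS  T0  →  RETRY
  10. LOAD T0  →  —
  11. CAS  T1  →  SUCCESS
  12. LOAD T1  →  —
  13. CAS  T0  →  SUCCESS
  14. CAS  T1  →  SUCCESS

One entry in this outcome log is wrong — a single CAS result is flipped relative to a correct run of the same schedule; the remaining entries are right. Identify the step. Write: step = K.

Reference trace:
T1 LOAD — after: cnt=4, r=4 — load
T1 CAS — after: cnt=5, r=4 — ok
T0 LOAD — after: cnt=5, r=5 — load
T0 CAS — after: cnt=6, r=5 — ok
T1 LOAD — after: cnt=6, r=6 — load
T0 LOAD — after: cnt=6, r=6 — load
T1 CAS — after: cnt=7, r=6 — ok
T1 LOAD — after: cnt=7, r=7 — load
T0 CAS — after: cnt=7, r=6 — retry
T0 LOAD — after: cnt=7, r=7 — load
T1 CAS — after: cnt=8, r=7 — ok
T1 LOAD — after: cnt=8, r=8 — load
T0 CAS — after: cnt=8, r=7 — retry
T1 CAS — after: cnt=9, r=8 — ok
Log disagrees first at step 13.

step = 13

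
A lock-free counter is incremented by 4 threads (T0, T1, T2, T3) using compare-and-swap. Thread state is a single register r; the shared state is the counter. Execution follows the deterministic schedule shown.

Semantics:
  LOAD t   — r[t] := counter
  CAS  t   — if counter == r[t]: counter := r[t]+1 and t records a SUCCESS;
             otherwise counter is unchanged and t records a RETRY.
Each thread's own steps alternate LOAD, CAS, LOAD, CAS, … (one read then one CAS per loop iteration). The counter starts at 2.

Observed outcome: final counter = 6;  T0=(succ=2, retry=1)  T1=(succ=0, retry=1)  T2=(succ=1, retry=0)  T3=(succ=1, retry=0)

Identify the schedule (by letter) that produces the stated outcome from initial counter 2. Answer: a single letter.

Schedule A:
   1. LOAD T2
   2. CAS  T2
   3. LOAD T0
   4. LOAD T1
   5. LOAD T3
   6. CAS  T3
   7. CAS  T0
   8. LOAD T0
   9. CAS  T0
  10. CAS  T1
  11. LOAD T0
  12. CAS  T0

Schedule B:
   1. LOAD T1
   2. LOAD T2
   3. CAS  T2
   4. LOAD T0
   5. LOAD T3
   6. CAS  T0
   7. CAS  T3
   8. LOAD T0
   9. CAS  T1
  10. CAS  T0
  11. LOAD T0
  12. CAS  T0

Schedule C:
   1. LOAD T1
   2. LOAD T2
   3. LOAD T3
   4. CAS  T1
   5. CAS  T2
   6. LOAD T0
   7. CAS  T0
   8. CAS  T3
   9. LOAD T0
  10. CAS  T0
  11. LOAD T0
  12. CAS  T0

A

Simulating candidate A:
#1 T2 reads 2
#2 T2 CAS(2→3) writes; counter now 3
#3 T0 reads 3
#4 T1 reads 3
#5 T3 reads 3
#6 T3 CAS(3→4) writes; counter now 4
#7 T0 CAS(3→4) fails; counter now 4
#8 T0 reads 4
#9 T0 CAS(4→5) writes; counter now 5
#10 T1 CAS(3→4) fails; counter now 5
#11 T0 reads 5
#12 T0 CAS(5→6) writes; counter now 6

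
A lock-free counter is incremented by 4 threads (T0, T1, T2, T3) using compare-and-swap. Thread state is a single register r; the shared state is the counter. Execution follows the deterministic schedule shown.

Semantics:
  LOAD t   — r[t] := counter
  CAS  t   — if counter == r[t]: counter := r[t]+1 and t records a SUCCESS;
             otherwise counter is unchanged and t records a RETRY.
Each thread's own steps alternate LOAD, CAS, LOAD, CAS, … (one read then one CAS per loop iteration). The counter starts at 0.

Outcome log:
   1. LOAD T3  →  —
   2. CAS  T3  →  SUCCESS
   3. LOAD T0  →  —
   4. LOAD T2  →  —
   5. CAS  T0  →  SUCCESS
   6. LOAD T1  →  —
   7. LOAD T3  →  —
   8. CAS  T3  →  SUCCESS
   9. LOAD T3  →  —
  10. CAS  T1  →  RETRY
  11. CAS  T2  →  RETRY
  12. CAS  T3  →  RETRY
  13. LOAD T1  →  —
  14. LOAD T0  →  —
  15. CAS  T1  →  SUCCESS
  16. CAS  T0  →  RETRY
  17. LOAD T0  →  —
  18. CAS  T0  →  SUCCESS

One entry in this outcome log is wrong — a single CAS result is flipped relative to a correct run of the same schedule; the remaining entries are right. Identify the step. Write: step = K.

step = 12

Re-executing:
#1 T3 reads 0
#2 T3 CAS(0→1) writes; counter now 1
#3 T0 reads 1
#4 T2 reads 1
#5 T0 CAS(1→2) writes; counter now 2
#6 T1 reads 2
#7 T3 reads 2
#8 T3 CAS(2→3) writes; counter now 3
#9 T3 reads 3
#10 T1 CAS(2→3) fails; counter now 3
#11 T2 CAS(1→2) fails; counter now 3
#12 T3 CAS(3→4) writes; counter now 4
#13 T1 reads 4
#14 T0 reads 4
#15 T1 CAS(4→5) writes; counter now 5
#16 T0 CAS(4→5) fails; counter now 5
#17 T0 reads 5
#18 T0 CAS(5→6) writes; counter now 6
Log disagrees first at step 12.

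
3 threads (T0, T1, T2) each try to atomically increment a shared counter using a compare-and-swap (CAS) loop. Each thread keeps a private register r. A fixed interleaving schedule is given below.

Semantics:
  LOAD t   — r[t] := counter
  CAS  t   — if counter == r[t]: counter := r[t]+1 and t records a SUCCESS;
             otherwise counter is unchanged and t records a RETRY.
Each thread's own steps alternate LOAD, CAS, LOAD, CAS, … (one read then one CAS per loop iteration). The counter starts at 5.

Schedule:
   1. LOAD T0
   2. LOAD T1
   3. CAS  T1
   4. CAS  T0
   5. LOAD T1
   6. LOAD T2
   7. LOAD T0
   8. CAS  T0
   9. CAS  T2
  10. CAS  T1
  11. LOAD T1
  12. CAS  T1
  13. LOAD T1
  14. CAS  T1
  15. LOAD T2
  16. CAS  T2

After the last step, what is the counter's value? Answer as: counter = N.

[1] T0.load  rd  (counter 5, T0.r 5)
[2] T1.load  rd  (counter 5, T1.r 5)
[3] T1.cas  hit  (counter 6, T1.r 5)
[4] T0.cas  miss  (counter 6, T0.r 5)
[5] T1.load  rd  (counter 6, T1.r 6)
[6] T2.load  rd  (counter 6, T2.r 6)
[7] T0.load  rd  (counter 6, T0.r 6)
[8] T0.cas  hit  (counter 7, T0.r 6)
[9] T2.cas  miss  (counter 7, T2.r 6)
[10] T1.cas  miss  (counter 7, T1.r 6)
[11] T1.load  rd  (counter 7, T1.r 7)
[12] T1.cas  hit  (counter 8, T1.r 7)
[13] T1.load  rd  (counter 8, T1.r 8)
[14] T1.cas  hit  (counter 9, T1.r 8)
[15] T2.load  rd  (counter 9, T2.r 9)
[16] T2.cas  hit  (counter 10, T2.r 9)

counter = 10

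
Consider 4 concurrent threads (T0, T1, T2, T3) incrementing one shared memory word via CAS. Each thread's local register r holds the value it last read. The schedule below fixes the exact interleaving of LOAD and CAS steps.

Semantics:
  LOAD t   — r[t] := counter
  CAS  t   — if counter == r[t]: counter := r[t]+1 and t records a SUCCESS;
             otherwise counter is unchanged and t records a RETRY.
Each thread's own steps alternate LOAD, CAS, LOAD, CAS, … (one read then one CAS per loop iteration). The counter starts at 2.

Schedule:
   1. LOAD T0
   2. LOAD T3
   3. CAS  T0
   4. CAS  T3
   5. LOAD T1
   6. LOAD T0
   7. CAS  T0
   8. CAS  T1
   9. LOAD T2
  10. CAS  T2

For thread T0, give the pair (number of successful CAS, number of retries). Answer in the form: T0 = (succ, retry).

T0 = (2, 0)

[1] T0.load  rd  (counter 2, T0.r 2)
[2] T3.load  rd  (counter 2, T3.r 2)
[3] T0.cas  hit  (counter 3, T0.r 2)
[4] T3.cas  miss  (counter 3, T3.r 2)
[5] T1.load  rd  (counter 3, T1.r 3)
[6] T0.load  rd  (counter 3, T0.r 3)
[7] T0.cas  hit  (counter 4, T0.r 3)
[8] T1.cas  miss  (counter 4, T1.r 3)
[9] T2.load  rd  (counter 4, T2.r 4)
[10] T2.cas  hit  (counter 5, T2.r 4)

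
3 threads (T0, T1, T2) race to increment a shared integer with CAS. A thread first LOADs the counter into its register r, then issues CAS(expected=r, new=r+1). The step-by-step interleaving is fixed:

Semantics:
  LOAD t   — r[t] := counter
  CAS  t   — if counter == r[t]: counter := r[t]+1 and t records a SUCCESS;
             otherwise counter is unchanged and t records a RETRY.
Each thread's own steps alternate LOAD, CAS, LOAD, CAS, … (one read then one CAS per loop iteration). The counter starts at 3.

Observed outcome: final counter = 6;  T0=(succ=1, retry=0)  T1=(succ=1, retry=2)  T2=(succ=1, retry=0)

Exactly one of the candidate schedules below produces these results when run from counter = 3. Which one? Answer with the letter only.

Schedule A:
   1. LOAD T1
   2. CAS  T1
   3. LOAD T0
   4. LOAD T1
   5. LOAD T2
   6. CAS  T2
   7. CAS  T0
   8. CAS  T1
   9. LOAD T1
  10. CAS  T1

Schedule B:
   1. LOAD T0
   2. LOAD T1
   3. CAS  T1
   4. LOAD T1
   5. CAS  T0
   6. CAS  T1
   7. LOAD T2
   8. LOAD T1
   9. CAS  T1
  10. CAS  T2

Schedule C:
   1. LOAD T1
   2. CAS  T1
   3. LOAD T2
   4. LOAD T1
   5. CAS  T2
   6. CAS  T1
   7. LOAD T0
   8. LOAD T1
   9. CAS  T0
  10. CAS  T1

Run C:
step 1: T1 LOAD ⇒ load; ctr=3 reg=3
step 2: T1 CAS ⇒ ok; ctr=4 reg=3
step 3: T2 LOAD ⇒ load; ctr=4 reg=4
step 4: T1 LOAD ⇒ load; ctr=4 reg=4
step 5: T2 CAS ⇒ ok; ctr=5 reg=4
step 6: T1 CAS ⇒ retry; ctr=5 reg=4
step 7: T0 LOAD ⇒ load; ctr=5 reg=5
step 8: T1 LOAD ⇒ load; ctr=5 reg=5
step 9: T0 CAS ⇒ ok; ctr=6 reg=5
step 10: T1 CAS ⇒ retry; ctr=6 reg=5

C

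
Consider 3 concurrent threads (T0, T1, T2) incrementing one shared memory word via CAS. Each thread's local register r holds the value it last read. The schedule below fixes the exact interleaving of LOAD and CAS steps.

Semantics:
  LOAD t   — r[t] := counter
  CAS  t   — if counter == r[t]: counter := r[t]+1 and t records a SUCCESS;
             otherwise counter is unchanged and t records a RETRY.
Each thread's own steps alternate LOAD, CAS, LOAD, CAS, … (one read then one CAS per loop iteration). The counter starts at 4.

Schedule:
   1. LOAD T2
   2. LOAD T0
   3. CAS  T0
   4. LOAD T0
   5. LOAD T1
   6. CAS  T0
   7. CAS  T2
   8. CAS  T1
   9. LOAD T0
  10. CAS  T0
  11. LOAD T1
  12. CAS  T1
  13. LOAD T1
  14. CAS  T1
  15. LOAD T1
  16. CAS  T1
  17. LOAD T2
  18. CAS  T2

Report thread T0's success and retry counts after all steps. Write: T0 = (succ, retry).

T0 = (3, 0)

step 1: T2 LOAD ⇒ load; ctr=4 reg=4
step 2: T0 LOAD ⇒ load; ctr=4 reg=4
step 3: T0 CAS ⇒ ok; ctr=5 reg=4
step 4: T0 LOAD ⇒ load; ctr=5 reg=5
step 5: T1 LOAD ⇒ load; ctr=5 reg=5
step 6: T0 CAS ⇒ ok; ctr=6 reg=5
step 7: T2 CAS ⇒ retry; ctr=6 reg=4
step 8: T1 CAS ⇒ retry; ctr=6 reg=5
step 9: T0 LOAD ⇒ load; ctr=6 reg=6
step 10: T0 CAS ⇒ ok; ctr=7 reg=6
step 11: T1 LOAD ⇒ load; ctr=7 reg=7
step 12: T1 CAS ⇒ ok; ctr=8 reg=7
step 13: T1 LOAD ⇒ load; ctr=8 reg=8
step 14: T1 CAS ⇒ ok; ctr=9 reg=8
step 15: T1 LOAD ⇒ load; ctr=9 reg=9
step 16: T1 CAS ⇒ ok; ctr=10 reg=9
step 17: T2 LOAD ⇒ load; ctr=10 reg=10
step 18: T2 CAS ⇒ ok; ctr=11 reg=10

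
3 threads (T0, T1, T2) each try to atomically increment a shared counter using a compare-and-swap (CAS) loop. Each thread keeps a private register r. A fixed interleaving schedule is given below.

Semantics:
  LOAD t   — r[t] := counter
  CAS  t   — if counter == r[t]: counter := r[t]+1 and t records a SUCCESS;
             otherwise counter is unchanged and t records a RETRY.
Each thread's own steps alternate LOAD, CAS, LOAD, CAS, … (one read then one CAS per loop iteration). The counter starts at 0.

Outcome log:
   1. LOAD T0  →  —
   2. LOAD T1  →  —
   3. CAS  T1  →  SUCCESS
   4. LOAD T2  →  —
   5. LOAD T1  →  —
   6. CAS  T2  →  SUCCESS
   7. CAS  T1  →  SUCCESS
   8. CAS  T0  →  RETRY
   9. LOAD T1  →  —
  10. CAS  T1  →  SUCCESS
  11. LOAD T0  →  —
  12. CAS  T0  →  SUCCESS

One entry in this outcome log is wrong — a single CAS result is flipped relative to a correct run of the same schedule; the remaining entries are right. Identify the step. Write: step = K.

Re-executing:
[1] T0.load  rd  (counter 0, T0.r 0)
[2] T1.load  rd  (counter 0, T1.r 0)
[3] T1.cas  hit  (counter 1, T1.r 0)
[4] T2.load  rd  (counter 1, T2.r 1)
[5] T1.load  rd  (counter 1, T1.r 1)
[6] T2.cas  hit  (counter 2, T2.r 1)
[7] T1.cas  miss  (counter 2, T1.r 1)
[8] T0.cas  miss  (counter 2, T0.r 0)
[9] T1.load  rd  (counter 2, T1.r 2)
[10] T1.cas  hit  (counter 3, T1.r 2)
[11] T0.load  rd  (counter 3, T0.r 3)
[12] T0.cas  hit  (counter 4, T0.r 3)
Flip is step 7.

step = 7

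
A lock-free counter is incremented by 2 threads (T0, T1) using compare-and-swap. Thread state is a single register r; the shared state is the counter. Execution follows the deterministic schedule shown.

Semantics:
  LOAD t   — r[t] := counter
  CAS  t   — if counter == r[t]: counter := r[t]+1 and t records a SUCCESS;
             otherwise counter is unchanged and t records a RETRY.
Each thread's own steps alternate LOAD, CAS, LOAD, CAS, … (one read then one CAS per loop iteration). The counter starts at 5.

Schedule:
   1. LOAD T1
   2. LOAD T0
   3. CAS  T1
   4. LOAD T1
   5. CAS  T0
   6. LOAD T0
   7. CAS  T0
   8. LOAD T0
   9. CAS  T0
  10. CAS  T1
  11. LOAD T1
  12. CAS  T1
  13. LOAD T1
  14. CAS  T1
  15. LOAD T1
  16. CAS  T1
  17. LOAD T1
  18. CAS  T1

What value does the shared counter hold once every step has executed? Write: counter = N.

#1 T1 reads 5
#2 T0 reads 5
#3 T1 CAS(5→6) writes; counter now 6
#4 T1 reads 6
#5 T0 CAS(5→6) fails; counter now 6
#6 T0 reads 6
#7 T0 CAS(6→7) writes; counter now 7
#8 T0 reads 7
#9 T0 CAS(7→8) writes; counter now 8
#10 T1 CAS(6→7) fails; counter now 8
#11 T1 reads 8
#12 T1 CAS(8→9) writes; counter now 9
#13 T1 reads 9
#14 T1 CAS(9→10) writes; counter now 10
#15 T1 reads 10
#16 T1 CAS(10→11) writes; counter now 11
#17 T1 reads 11
#18 T1 CAS(11→12) writes; counter now 12

counter = 12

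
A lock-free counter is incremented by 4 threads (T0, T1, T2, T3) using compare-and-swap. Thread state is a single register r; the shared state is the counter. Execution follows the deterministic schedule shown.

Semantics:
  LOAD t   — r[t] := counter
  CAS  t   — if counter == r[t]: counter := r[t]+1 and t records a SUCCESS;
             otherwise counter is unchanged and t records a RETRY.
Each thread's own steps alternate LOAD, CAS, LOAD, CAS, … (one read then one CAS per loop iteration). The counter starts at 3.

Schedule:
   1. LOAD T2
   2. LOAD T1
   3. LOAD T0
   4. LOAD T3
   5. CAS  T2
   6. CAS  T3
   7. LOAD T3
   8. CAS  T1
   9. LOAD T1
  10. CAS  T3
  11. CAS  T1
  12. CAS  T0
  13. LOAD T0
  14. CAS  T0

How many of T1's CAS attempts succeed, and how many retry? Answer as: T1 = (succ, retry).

T1 = (0, 2)

#1 T2 reads 3
#2 T1 reads 3
#3 T0 reads 3
#4 T3 reads 3
#5 T2 CAS(3→4) writes; counter now 4
#6 T3 CAS(3→4) fails; counter now 4
#7 T3 reads 4
#8 T1 CAS(3→4) fails; counter now 4
#9 T1 reads 4
#10 T3 CAS(4→5) writes; counter now 5
#11 T1 CAS(4→5) fails; counter now 5
#12 T0 CAS(3→4) fails; counter now 5
#13 T0 reads 5
#14 T0 CAS(5→6) writes; counter now 6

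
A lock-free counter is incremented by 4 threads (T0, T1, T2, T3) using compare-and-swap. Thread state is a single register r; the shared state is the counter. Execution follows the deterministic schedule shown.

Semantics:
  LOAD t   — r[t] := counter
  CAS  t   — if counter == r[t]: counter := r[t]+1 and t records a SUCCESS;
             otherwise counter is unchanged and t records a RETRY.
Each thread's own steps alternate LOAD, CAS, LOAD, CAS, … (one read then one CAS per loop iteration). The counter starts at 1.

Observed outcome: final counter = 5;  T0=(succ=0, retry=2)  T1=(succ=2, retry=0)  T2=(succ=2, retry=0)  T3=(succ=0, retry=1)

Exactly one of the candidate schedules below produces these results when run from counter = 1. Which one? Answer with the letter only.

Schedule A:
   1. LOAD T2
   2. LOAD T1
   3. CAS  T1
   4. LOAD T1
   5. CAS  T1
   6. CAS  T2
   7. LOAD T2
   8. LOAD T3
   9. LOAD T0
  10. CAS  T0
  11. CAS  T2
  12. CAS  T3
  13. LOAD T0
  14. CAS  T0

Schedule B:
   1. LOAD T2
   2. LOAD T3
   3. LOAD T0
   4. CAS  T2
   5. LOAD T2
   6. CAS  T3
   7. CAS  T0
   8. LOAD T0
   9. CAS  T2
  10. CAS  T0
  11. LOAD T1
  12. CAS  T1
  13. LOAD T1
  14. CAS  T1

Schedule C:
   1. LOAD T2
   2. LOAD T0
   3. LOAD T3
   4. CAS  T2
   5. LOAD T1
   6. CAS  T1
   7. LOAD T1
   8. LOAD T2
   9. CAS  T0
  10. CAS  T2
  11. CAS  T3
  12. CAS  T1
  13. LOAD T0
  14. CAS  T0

B

Tracing schedule B:
[1] T2.load  rd  (counter 1, T2.r 1)
[2] T3.load  rd  (counter 1, T3.r 1)
[3] T0.load  rd  (counter 1, T0.r 1)
[4] T2.cas  hit  (counter 2, T2.r 1)
[5] T2.load  rd  (counter 2, T2.r 2)
[6] T3.cas  miss  (counter 2, T3.r 1)
[7] T0.cas  miss  (counter 2, T0.r 1)
[8] T0.load  rd  (counter 2, T0.r 2)
[9] T2.cas  hit  (counter 3, T2.r 2)
[10] T0.cas  miss  (counter 3, T0.r 2)
[11] T1.load  rd  (counter 3, T1.r 3)
[12] T1.cas  hit  (counter 4, T1.r 3)
[13] T1.load  rd  (counter 4, T1.r 4)
[14] T1.cas  hit  (counter 5, T1.r 4)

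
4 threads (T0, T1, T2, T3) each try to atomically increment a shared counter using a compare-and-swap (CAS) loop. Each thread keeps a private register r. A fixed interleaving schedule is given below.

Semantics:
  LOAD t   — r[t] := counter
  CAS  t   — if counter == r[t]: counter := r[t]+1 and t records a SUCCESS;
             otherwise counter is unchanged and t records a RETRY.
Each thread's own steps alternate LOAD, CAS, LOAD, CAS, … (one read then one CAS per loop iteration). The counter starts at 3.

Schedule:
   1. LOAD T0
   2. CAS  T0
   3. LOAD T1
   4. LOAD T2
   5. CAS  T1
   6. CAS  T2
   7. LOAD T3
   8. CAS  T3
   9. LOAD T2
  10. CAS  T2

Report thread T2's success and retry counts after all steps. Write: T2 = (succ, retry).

T2 = (1, 1)

   1) LOAD T0:  M=3  r_T0=3
   2) CAS  T0:  M=4  r_T0=3 ✓
   3) LOAD T1:  M=4  r_T1=4
   4) LOAD T2:  M=4  r_T2=4
   5) CAS  T1:  M=5  r_T1=4 ✓
   6) CAS  T2:  M=5  r_T2=4 ✗
   7) LOAD T3:  M=5  r_T3=5
   8) CAS  T3:  M=6  r_T3=5 ✓
   9) LOAD T2:  M=6  r_T2=6
  10) CAS  T2:  M=7  r_T2=6 ✓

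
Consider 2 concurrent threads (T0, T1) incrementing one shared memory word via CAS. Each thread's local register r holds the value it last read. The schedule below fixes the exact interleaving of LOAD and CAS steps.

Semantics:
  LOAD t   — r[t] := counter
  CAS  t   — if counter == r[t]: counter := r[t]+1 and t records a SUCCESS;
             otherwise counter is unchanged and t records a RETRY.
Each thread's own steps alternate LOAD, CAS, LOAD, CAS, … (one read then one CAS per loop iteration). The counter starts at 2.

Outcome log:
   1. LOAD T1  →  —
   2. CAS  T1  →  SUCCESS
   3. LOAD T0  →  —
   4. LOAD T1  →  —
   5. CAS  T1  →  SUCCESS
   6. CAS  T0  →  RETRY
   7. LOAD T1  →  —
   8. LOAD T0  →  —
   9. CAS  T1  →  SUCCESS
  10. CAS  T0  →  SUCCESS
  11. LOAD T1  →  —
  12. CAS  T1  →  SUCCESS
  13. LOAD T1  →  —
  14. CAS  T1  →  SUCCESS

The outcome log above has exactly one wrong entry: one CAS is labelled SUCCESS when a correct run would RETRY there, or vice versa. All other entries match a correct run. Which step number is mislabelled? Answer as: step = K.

step = 10

Correct run:
#1 T1 reads 2
#2 T1 CAS(2→3) writes; counter now 3
#3 T0 reads 3
#4 T1 reads 3
#5 T1 CAS(3→4) writes; counter now 4
#6 T0 CAS(3→4) fails; counter now 4
#7 T1 reads 4
#8 T0 reads 4
#9 T1 CAS(4→5) writes; counter now 5
#10 T0 CAS(4→5) fails; counter now 5
#11 T1 reads 5
#12 T1 CAS(5→6) writes; counter now 6
#13 T1 reads 6
#14 T1 CAS(6→7) writes; counter now 7
Mismatch at 10.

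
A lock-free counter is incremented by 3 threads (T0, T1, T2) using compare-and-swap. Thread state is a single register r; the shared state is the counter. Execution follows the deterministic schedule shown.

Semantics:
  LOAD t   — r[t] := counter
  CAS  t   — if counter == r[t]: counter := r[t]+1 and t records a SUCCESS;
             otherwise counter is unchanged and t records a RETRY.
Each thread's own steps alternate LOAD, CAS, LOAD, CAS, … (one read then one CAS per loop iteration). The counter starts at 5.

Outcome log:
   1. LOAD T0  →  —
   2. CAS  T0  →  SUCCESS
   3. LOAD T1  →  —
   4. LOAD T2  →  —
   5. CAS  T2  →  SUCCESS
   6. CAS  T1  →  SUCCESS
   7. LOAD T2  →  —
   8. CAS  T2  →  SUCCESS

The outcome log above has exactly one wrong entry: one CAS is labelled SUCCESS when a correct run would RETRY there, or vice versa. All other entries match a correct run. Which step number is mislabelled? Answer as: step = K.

Re-executing:
1. LOAD T0 → mem=5 r[T0]=5 [LOAD]
2. CAS T0 → mem=6 r[T0]=5 [OK]
3. LOAD T1 → mem=6 r[T1]=6 [LOAD]
4. LOAD T2 → mem=6 r[T2]=6 [LOAD]
5. CAS T2 → mem=7 r[T2]=6 [OK]
6. CAS T1 → mem=7 r[T1]=6 [RETRY]
7. LOAD T2 → mem=7 r[T2]=7 [LOAD]
8. CAS T2 → mem=8 r[T2]=7 [OK]
Log disagrees first at step 6.

step = 6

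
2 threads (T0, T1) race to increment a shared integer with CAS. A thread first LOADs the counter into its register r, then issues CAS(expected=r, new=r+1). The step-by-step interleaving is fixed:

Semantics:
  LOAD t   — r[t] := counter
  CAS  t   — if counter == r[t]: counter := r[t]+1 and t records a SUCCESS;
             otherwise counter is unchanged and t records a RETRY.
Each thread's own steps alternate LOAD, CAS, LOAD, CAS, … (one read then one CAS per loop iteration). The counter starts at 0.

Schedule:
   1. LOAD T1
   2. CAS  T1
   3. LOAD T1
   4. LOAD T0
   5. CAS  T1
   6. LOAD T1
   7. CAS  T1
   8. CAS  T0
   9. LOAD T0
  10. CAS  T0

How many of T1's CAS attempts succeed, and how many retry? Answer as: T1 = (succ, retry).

T1 LOAD — after: cnt=0, r=0 — load
T1 CAS — after: cnt=1, r=0 — ok
T1 LOAD — after: cnt=1, r=1 — load
T0 LOAD — after: cnt=1, r=1 — load
T1 CAS — after: cnt=2, r=1 — ok
T1 LOAD — after: cnt=2, r=2 — load
T1 CAS — after: cnt=3, r=2 — ok
T0 CAS — after: cnt=3, r=1 — retry
T0 LOAD — after: cnt=3, r=3 — load
T0 CAS — after: cnt=4, r=3 — ok

T1 = (3, 0)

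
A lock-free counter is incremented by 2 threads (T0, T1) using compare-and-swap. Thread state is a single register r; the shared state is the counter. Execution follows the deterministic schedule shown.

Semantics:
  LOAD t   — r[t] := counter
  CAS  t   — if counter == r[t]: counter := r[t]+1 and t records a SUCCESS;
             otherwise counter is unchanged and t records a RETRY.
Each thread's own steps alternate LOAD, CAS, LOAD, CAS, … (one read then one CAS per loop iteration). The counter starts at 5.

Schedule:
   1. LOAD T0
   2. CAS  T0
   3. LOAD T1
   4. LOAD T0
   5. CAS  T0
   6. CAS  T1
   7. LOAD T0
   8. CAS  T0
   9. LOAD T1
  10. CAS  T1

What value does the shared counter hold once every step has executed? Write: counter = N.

counter = 9

[1] T0.load  rd  (counter 5, T0.r 5)
[2] T0.cas  hit  (counter 6, T0.r 5)
[3] T1.load  rd  (counter 6, T1.r 6)
[4] T0.load  rd  (counter 6, T0.r 6)
[5] T0.cas  hit  (counter 7, T0.r 6)
[6] T1.cas  miss  (counter 7, T1.r 6)
[7] T0.load  rd  (counter 7, T0.r 7)
[8] T0.cas  hit  (counter 8, T0.r 7)
[9] T1.load  rd  (counter 8, T1.r 8)
[10] T1.cas  hit  (counter 9, T1.r 8)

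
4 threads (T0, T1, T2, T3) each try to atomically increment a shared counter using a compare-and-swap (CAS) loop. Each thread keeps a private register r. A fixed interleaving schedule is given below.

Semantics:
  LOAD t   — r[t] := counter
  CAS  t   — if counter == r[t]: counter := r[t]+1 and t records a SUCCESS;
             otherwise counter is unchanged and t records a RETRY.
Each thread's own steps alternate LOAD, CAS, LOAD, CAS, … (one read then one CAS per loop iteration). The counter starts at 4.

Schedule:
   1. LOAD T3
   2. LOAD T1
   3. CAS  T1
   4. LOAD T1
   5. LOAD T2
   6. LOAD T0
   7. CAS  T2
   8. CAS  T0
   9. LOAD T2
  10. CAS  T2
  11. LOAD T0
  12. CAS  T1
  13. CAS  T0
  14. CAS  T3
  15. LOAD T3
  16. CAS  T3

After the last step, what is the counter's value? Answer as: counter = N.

counter = 9

T3 LOAD — after: cnt=4, r=4 — load
T1 LOAD — after: cnt=4, r=4 — load
T1 CAS — after: cnt=5, r=4 — ok
T1 LOAD — after: cnt=5, r=5 — load
T2 LOAD — after: cnt=5, r=5 — load
T0 LOAD — after: cnt=5, r=5 — load
T2 CAS — after: cnt=6, r=5 — ok
T0 CAS — after: cnt=6, r=5 — retry
T2 LOAD — after: cnt=6, r=6 — load
T2 CAS — after: cnt=7, r=6 — ok
T0 LOAD — after: cnt=7, r=7 — load
T1 CAS — after: cnt=7, r=5 — retry
T0 CAS — after: cnt=8, r=7 — ok
T3 CAS — after: cnt=8, r=4 — retry
T3 LOAD — after: cnt=8, r=8 — load
T3 CAS — after: cnt=9, r=8 — ok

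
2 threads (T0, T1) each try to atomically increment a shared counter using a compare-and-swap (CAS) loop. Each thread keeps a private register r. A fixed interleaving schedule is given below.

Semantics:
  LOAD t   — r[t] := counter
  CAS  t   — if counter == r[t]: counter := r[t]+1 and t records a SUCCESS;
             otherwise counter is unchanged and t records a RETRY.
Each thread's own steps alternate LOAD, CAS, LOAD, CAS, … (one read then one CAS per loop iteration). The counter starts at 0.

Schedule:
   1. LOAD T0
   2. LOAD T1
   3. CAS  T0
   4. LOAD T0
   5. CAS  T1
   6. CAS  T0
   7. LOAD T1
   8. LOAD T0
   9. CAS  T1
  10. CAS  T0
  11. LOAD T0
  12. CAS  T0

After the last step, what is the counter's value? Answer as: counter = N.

   1) LOAD T0:  M=0  r_T0=0
   2) LOAD T1:  M=0  r_T1=0
   3) CAS  T0:  M=1  r_T0=0 ✓
   4) LOAD T0:  M=1  r_T0=1
   5) CAS  T1:  M=1  r_T1=0 ✗
   6) CAS  T0:  M=2  r_T0=1 ✓
   7) LOAD T1:  M=2  r_T1=2
   8) LOAD T0:  M=2  r_T0=2
   9) CAS  T1:  M=3  r_T1=2 ✓
  10) CAS  T0:  M=3  r_T0=2 ✗
  11) LOAD T0:  M=3  r_T0=3
  12) CAS  T0:  M=4  r_T0=3 ✓

counter = 4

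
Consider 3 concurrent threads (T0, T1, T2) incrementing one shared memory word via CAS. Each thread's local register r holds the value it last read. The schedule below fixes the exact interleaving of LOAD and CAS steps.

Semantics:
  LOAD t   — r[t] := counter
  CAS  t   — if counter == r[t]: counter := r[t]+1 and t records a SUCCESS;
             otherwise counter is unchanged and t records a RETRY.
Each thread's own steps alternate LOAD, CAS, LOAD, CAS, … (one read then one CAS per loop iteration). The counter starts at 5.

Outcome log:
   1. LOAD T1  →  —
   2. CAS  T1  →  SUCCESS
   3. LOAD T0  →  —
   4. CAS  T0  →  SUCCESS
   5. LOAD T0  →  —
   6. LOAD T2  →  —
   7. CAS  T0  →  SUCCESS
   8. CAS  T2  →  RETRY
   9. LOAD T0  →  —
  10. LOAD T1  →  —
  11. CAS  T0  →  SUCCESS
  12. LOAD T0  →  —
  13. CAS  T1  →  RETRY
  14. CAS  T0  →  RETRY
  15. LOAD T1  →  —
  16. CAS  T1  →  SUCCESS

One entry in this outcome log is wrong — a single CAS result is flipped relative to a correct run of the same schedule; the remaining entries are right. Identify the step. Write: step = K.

step = 14

Correct run:
#1 T1 reads 5
#2 T1 CAS(5→6) writes; counter now 6
#3 T0 reads 6
#4 T0 CAS(6→7) writes; counter now 7
#5 T0 reads 7
#6 T2 reads 7
#7 T0 CAS(7→8) writes; counter now 8
#8 T2 CAS(7→8) fails; counter now 8
#9 T0 reads 8
#10 T1 reads 8
#11 T0 CAS(8→9) writes; counter now 9
#12 T0 reads 9
#13 T1 CAS(8→9) fails; counter now 9
#14 T0 CAS(9→10) writes; counter now 10
#15 T1 reads 10
#16 T1 CAS(10→11) writes; counter now 11
Flip is step 14.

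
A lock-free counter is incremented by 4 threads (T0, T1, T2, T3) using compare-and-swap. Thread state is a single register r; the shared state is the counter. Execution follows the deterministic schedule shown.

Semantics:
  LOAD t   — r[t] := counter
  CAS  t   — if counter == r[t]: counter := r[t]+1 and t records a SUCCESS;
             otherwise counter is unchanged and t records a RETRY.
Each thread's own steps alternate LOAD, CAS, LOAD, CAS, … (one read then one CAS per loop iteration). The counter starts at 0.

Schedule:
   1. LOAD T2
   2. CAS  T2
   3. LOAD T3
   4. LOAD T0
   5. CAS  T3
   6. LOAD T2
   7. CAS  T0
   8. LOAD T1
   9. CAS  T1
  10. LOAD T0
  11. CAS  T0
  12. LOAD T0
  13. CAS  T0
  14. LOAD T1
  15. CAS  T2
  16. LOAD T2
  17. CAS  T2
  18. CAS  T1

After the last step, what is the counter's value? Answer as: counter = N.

counter = 6

   1) LOAD T2:  M=0  r_T2=0
   2) CAS  T2:  M=1  r_T2=0 ✓
   3) LOAD T3:  M=1  r_T3=1
   4) LOAD T0:  M=1  r_T0=1
   5) CAS  T3:  M=2  r_T3=1 ✓
   6) LOAD T2:  M=2  r_T2=2
   7) CAS  T0:  M=2  r_T0=1 ✗
   8) LOAD T1:  M=2  r_T1=2
   9) CAS  T1:  M=3  r_T1=2 ✓
  10) LOAD T0:  M=3  r_T0=3
  11) CAS  T0:  M=4  r_T0=3 ✓
  12) LOAD T0:  M=4  r_T0=4
  13) CAS  T0:  M=5  r_T0=4 ✓
  14) LOAD T1:  M=5  r_T1=5
  15) CAS  T2:  M=5  r_T2=2 ✗
  16) LOAD T2:  M=5  r_T2=5
  17) CAS  T2:  M=6  r_T2=5 ✓
  18) CAS  T1:  M=6  r_T1=5 ✗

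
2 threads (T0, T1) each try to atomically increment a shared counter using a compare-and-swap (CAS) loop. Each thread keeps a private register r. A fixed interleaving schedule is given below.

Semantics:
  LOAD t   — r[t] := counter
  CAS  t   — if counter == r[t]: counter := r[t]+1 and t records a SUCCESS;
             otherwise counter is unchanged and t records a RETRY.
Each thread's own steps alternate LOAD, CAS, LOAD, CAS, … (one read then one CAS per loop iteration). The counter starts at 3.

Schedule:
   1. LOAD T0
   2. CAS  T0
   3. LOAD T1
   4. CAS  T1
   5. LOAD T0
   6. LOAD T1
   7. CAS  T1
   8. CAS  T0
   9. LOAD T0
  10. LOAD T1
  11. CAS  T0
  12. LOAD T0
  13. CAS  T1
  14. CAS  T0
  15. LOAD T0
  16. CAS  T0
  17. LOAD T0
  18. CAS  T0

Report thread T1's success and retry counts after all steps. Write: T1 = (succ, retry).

T1 = (2, 1)

#1 T0 reads 3
#2 T0 CAS(3→4) writes; counter now 4
#3 T1 reads 4
#4 T1 CAS(4→5) writes; counter now 5
#5 T0 reads 5
#6 T1 reads 5
#7 T1 CAS(5→6) writes; counter now 6
#8 T0 CAS(5→6) fails; counter now 6
#9 T0 reads 6
#10 T1 reads 6
#11 T0 CAS(6→7) writes; counter now 7
#12 T0 reads 7
#13 T1 CAS(6→7) fails; counter now 7
#14 T0 CAS(7→8) writes; counter now 8
#15 T0 reads 8
#16 T0 CAS(8→9) writes; counter now 9
#17 T0 reads 9
#18 T0 CAS(9→10) writes; counter now 10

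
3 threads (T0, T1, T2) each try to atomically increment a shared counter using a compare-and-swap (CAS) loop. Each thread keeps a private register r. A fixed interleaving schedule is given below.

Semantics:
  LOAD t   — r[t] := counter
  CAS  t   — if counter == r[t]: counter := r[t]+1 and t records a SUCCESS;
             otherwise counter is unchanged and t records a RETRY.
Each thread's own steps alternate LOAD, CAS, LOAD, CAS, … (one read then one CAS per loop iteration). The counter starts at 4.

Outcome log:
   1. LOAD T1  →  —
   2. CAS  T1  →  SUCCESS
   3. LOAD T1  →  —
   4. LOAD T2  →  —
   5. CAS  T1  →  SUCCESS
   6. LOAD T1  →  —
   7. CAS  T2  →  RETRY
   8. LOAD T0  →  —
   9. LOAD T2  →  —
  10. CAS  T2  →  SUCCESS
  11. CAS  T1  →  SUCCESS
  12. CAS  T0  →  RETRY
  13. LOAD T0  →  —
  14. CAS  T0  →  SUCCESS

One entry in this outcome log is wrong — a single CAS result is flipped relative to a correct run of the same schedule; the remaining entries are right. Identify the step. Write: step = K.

Correct run:
#1 T1 reads 4
#2 T1 CAS(4→5) writes; counter now 5
#3 T1 reads 5
#4 T2 reads 5
#5 T1 CAS(5→6) writes; counter now 6
#6 T1 reads 6
#7 T2 CAS(5→6) fails; counter now 6
#8 T0 reads 6
#9 T2 reads 6
#10 T2 CAS(6→7) writes; counter now 7
#11 T1 CAS(6→7) fails; counter now 7
#12 T0 CAS(6→7) fails; counter now 7
#13 T0 reads 7
#14 T0 CAS(7→8) writes; counter now 8
Mismatch at 11.

step = 11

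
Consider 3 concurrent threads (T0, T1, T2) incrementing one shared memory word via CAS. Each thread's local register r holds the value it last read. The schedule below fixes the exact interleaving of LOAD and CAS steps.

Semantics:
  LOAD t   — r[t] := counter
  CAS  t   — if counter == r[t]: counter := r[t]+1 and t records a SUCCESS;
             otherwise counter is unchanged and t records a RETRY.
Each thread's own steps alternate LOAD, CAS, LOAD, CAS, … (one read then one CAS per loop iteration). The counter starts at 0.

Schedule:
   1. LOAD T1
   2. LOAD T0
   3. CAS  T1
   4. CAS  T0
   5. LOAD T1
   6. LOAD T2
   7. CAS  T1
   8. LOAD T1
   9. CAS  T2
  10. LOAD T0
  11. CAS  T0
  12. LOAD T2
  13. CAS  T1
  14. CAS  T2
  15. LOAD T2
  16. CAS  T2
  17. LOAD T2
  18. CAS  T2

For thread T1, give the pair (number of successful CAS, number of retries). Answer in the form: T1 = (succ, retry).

[1] T1.load  rd  (counter 0, T1.r 0)
[2] T0.load  rd  (counter 0, T0.r 0)
[3] T1.cas  hit  (counter 1, T1.r 0)
[4] T0.cas  miss  (counter 1, T0.r 0)
[5] T1.load  rd  (counter 1, T1.r 1)
[6] T2.load  rd  (counter 1, T2.r 1)
[7] T1.cas  hit  (counter 2, T1.r 1)
[8] T1.load  rd  (counter 2, T1.r 2)
[9] T2.cas  miss  (counter 2, T2.r 1)
[10] T0.load  rd  (counter 2, T0.r 2)
[11] T0.cas  hit  (counter 3, T0.r 2)
[12] T2.load  rd  (counter 3, T2.r 3)
[13] T1.cas  miss  (counter 3, T1.r 2)
[14] T2.cas  hit  (counter 4, T2.r 3)
[15] T2.load  rd  (counter 4, T2.r 4)
[16] T2.cas  hit  (counter 5, T2.r 4)
[17] T2.load  rd  (counter 5, T2.r 5)
[18] T2.cas  hit  (counter 6, T2.r 5)

T1 = (2, 1)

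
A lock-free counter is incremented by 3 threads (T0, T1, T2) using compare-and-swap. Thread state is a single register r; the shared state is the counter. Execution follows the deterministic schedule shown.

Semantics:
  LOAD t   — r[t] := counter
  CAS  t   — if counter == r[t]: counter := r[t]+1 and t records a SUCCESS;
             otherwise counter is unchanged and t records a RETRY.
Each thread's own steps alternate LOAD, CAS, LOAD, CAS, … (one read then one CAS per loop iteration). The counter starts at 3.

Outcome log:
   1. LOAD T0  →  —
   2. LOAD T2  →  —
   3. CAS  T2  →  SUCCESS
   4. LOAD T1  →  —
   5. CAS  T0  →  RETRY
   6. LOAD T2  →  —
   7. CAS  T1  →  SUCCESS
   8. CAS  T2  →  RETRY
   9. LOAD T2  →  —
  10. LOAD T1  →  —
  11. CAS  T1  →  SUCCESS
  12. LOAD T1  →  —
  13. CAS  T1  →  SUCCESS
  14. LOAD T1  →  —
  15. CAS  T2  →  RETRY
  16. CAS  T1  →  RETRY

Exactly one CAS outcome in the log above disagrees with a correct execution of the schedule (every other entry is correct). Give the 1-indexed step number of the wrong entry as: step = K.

Reference trace:
step 1: T0 LOAD ⇒ load; ctr=3 reg=3
step 2: T2 LOAD ⇒ load; ctr=3 reg=3
step 3: T2 CAS ⇒ ok; ctr=4 reg=3
step 4: T1 LOAD ⇒ load; ctr=4 reg=4
step 5: T0 CAS ⇒ retry; ctr=4 reg=3
step 6: T2 LOAD ⇒ load; ctr=4 reg=4
step 7: T1 CAS ⇒ ok; ctr=5 reg=4
step 8: T2 CAS ⇒ retry; ctr=5 reg=4
step 9: T2 LOAD ⇒ load; ctr=5 reg=5
step 10: T1 LOAD ⇒ load; ctr=5 reg=5
step 11: T1 CAS ⇒ ok; ctr=6 reg=5
step 12: T1 LOAD ⇒ load; ctr=6 reg=6
step 13: T1 CAS ⇒ ok; ctr=7 reg=6
step 14: T1 LOAD ⇒ load; ctr=7 reg=7
step 15: T2 CAS ⇒ retry; ctr=7 reg=5
step 16: T1 CAS ⇒ ok; ctr=8 reg=7
Flip is step 16.

step = 16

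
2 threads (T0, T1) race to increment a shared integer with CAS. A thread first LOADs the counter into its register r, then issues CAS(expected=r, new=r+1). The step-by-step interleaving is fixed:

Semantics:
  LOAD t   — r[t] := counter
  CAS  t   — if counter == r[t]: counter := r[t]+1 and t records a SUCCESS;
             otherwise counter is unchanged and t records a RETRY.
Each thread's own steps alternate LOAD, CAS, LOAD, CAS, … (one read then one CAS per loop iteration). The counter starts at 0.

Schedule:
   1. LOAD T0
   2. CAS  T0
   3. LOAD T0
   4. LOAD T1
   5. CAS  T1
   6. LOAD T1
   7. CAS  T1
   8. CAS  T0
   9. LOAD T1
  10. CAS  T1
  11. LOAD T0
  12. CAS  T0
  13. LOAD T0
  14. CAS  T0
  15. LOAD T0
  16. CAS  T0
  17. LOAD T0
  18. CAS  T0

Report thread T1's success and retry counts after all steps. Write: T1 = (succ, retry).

   1) LOAD T0:  M=0  r_T0=0
   2) CAS  T0:  M=1  r_T0=0 ✓
   3) LOAD T0:  M=1  r_T0=1
   4) LOAD T1:  M=1  r_T1=1
   5) CAS  T1:  M=2  r_T1=1 ✓
   6) LOAD T1:  M=2  r_T1=2
   7) CAS  T1:  M=3  r_T1=2 ✓
   8) CAS  T0:  M=3  r_T0=1 ✗
   9) LOAD T1:  M=3  r_T1=3
  10) CAS  T1:  M=4  r_T1=3 ✓
  11) LOAD T0:  M=4  r_T0=4
  12) CAS  T0:  M=5  r_T0=4 ✓
  13) LOAD T0:  M=5  r_T0=5
  14) CAS  T0:  M=6  r_T0=5 ✓
  15) LOAD T0:  M=6  r_T0=6
  16) CAS  T0:  M=7  r_T0=6 ✓
  17) LOAD T0:  M=7  r_T0=7
  18) CAS  T0:  M=8  r_T0=7 ✓

T1 = (3, 0)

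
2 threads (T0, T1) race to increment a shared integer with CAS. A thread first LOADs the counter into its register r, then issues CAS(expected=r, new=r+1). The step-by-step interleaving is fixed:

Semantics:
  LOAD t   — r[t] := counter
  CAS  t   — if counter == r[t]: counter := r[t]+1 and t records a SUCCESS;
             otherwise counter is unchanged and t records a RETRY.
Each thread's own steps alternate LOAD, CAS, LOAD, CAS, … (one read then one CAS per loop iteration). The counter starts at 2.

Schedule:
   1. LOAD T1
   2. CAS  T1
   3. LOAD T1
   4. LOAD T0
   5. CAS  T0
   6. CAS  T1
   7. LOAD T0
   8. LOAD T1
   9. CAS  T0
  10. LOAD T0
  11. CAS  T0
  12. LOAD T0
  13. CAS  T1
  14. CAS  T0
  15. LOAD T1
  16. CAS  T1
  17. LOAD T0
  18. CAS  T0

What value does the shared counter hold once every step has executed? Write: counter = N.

counter = 9

step 1: T1 LOAD ⇒ load; ctr=2 reg=2
step 2: T1 CAS ⇒ ok; ctr=3 reg=2
step 3: T1 LOAD ⇒ load; ctr=3 reg=3
step 4: T0 LOAD ⇒ load; ctr=3 reg=3
step 5: T0 CAS ⇒ ok; ctr=4 reg=3
step 6: T1 CAS ⇒ retry; ctr=4 reg=3
step 7: T0 LOAD ⇒ load; ctr=4 reg=4
step 8: T1 LOAD ⇒ load; ctr=4 reg=4
step 9: T0 CAS ⇒ ok; ctr=5 reg=4
step 10: T0 LOAD ⇒ load; ctr=5 reg=5
step 11: T0 CAS ⇒ ok; ctr=6 reg=5
step 12: T0 LOAD ⇒ load; ctr=6 reg=6
step 13: T1 CAS ⇒ retry; ctr=6 reg=4
step 14: T0 CAS ⇒ ok; ctr=7 reg=6
step 15: T1 LOAD ⇒ load; ctr=7 reg=7
step 16: T1 CAS ⇒ ok; ctr=8 reg=7
step 17: T0 LOAD ⇒ load; ctr=8 reg=8
step 18: T0 CAS ⇒ ok; ctr=9 reg=8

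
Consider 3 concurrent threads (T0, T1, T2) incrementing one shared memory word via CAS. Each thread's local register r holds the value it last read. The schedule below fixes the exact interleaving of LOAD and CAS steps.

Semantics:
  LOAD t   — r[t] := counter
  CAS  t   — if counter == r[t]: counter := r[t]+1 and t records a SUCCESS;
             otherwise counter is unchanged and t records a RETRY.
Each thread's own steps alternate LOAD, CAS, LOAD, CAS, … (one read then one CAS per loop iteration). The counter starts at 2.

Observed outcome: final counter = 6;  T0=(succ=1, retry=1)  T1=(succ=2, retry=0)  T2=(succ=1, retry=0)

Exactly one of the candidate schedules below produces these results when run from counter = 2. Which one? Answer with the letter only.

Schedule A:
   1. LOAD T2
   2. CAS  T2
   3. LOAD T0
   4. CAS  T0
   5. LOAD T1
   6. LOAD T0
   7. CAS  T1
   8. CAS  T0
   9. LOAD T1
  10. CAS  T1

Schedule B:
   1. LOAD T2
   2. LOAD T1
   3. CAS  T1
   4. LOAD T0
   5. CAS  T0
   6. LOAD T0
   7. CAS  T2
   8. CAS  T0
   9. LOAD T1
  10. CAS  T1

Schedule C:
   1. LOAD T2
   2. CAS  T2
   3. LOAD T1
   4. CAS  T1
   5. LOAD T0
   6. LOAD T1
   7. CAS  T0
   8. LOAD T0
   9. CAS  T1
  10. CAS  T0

A

Run A:
   1) LOAD T2:  M=2  r_T2=2
   2) CAS  T2:  M=3  r_T2=2 ✓
   3) LOAD T0:  M=3  r_T0=3
   4) CAS  T0:  M=4  r_T0=3 ✓
   5) LOAD T1:  M=4  r_T1=4
   6) LOAD T0:  M=4  r_T0=4
   7) CAS  T1:  M=5  r_T1=4 ✓
   8) CAS  T0:  M=5  r_T0=4 ✗
   9) LOAD T1:  M=5  r_T1=5
  10) CAS  T1:  M=6  r_T1=5 ✓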